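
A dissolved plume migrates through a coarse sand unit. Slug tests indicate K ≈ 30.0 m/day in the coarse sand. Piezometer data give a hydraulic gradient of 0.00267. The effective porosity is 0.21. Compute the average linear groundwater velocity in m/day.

0.381

Hydraulic gradient i = 0.00267.
Darcy flux q = K · i = 30.00 × 0.002670 = 0.08010 m/day.
Seepage velocity v = q / n_e = 0.08010 / 0.21 = 0.3814 m/day.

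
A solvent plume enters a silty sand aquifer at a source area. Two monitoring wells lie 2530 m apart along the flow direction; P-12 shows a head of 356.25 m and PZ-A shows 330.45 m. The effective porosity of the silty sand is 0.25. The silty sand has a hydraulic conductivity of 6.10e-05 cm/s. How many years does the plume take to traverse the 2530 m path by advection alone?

Convert K: 6.10e-05 cm/s × 864 = 0.05270 m/day.
Hydraulic gradient i = (356.25 − 330.45) / 2530 = 25.8 / 2530 = 0.01020.
Darcy flux q = K · i = 0.05270 × 0.01020 = 0.0005375 m/day.
Seepage velocity v = q / n_e = 0.0005375 / 0.25 = 0.002150 m/day.
Travel time t = L / v = 2530 / 0.002150 = 1.177e+06 days = 3222 years.

3220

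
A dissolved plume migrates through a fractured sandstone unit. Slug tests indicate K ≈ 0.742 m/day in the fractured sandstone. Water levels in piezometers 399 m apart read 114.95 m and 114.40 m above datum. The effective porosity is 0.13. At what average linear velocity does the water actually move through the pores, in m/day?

Hydraulic gradient i = (114.95 − 114.40) / 399 = 0.55 / 399 = 0.001378.
Darcy flux q = K · i = 0.7420 × 0.001378 = 0.001023 m/day.
Seepage velocity v = q / n_e = 0.001023 / 0.13 = 0.007868 m/day.

0.00787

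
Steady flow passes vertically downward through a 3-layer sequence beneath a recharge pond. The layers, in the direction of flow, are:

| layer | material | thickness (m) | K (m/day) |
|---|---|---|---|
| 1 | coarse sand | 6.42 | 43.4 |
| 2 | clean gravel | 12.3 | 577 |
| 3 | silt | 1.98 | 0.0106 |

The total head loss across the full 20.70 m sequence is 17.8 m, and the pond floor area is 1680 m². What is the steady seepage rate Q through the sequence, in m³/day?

Flow is perpendicular to layering, so the layers act in series and the equivalent K is the thickness-weighted harmonic mean.
Total thickness L = 6.42 + 12.3 + 1.98 = 20.70 m.
Σ(b_i/K_i) = 6.42/43.4 + 12.3/577 + 1.98/0.0106 = 187.0 d.
K_eq = L / Σ(b_i/K_i) = 20.70 / 187.0 = 0.1107 m/day.
Q = K_eq · A · (Δh/L) = 0.1107 × 1680 × (17.8/20.70) = 159.9 m³/day.

160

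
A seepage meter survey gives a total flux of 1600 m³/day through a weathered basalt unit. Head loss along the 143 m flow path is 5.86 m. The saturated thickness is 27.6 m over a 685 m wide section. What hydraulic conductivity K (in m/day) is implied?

2.07

Cross-sectional area A = 685 × 27.6 = 18906 m².
Hydraulic gradient i = Δh / L = 5.86 / 143 = 0.04098.
From Q = K·A·i, K = Q / (A·i) = 1600 / (18906 × 0.04098) = 2.065 m/day.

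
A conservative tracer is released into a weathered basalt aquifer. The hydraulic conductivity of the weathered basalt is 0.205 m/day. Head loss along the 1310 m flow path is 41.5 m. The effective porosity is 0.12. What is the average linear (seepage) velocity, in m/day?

0.0541

Hydraulic gradient i = Δh / L = 41.5 / 1310 = 0.03168.
Darcy flux q = K · i = 0.2050 × 0.03168 = 0.006494 m/day.
Seepage velocity v = q / n_e = 0.006494 / 0.12 = 0.05412 m/day.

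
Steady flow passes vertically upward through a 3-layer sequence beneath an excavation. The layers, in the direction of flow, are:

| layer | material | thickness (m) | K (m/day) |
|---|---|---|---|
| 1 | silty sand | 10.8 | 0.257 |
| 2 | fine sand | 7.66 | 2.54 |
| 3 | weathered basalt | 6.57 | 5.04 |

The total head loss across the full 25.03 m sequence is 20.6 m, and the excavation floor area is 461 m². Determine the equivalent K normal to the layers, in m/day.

0.540

Flow is perpendicular to layering, so the layers act in series and the equivalent K is the thickness-weighted harmonic mean.
Total thickness L = 10.8 + 7.66 + 6.57 = 25.03 m.
Σ(b_i/K_i) = 10.8/0.257 + 7.66/2.54 + 6.57/5.04 = 46.34 d.
K_eq = L / Σ(b_i/K_i) = 25.03 / 46.34 = 0.5401 m/day.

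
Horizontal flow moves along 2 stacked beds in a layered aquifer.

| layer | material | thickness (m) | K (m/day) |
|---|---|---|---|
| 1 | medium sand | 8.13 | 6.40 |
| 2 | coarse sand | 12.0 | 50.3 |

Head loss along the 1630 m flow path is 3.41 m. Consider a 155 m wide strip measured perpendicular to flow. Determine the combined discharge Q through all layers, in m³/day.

213

Flow is parallel to layering, so each bed carries its own Darcy discharge and the transmissivities add.
Σ(K_i·b_i) = 6.40×8.13 + 50.3×12.0 = 655.6 m²/day.
Hydraulic gradient i = Δh / L = 3.41 / 1630 = 0.002092.
Q = Σ(K_i·b_i) · W · i = 655.6 × 155 × 0.002092 = 212.6 m³/day.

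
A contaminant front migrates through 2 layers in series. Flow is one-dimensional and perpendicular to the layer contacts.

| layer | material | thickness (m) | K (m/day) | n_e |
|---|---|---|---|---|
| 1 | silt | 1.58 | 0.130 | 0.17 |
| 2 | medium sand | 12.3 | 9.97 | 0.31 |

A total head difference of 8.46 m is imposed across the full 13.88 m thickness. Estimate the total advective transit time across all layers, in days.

6.46

With flow normal to the layers, continuity requires the same specific discharge q through every layer.
Σ(b_i/K_i) = 1.58/0.130 + 12.3/9.97 = 13.39 d.
q = Δh / Σ(b_i/K_i) = 8.46 / 13.39 = 0.6319 m/day.
In each layer the seepage velocity is v_i = q/n_i, so the layer transit time is t_i = b_i·n_i / q:
  layer 1 (silt): t_1 = 1.58 × 0.17 / 0.6319 = 0.4250 d
  layer 2 (medium sand): t_2 = 12.3 × 0.31 / 0.6319 = 6.034 d
Total t = Σ t_i = 6.459 days.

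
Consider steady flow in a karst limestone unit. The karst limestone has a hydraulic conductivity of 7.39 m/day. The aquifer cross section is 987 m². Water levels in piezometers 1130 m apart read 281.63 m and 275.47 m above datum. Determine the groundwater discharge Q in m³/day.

39.8

Hydraulic gradient i = (281.63 − 275.47) / 1130 = 6.16 / 1130 = 0.005451.
Darcy's law: Q = K · A · i = 7.390 × 987.0 × 0.005451 = 39.76 m³/day.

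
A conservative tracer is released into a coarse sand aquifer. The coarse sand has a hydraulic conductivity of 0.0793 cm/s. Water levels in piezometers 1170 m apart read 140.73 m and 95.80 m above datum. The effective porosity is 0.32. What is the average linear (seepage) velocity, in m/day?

Convert K: 0.0793 cm/s × 864 = 68.52 m/day.
Hydraulic gradient i = (140.73 − 95.80) / 1170 = 44.93 / 1170 = 0.03840.
Darcy flux q = K · i = 68.52 × 0.03840 = 2.631 m/day.
Seepage velocity v = q / n_e = 2.631 / 0.32 = 8.222 m/day.

8.22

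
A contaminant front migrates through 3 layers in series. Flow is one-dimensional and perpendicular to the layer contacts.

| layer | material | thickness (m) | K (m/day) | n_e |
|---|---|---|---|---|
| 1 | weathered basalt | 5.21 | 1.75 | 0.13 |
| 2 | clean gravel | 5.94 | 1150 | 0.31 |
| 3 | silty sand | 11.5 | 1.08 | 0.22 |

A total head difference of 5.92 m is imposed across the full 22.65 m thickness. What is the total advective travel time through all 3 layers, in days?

With flow normal to the layers, continuity requires the same specific discharge q through every layer.
Σ(b_i/K_i) = 5.21/1.75 + 5.94/1150 + 11.5/1.08 = 13.63 d.
q = Δh / Σ(b_i/K_i) = 5.92 / 13.63 = 0.4343 m/day.
In each layer the seepage velocity is v_i = q/n_i, so the layer transit time is t_i = b_i·n_i / q:
  layer 1 (weathered basalt): t_1 = 5.21 × 0.13 / 0.4343 = 1.559 d
  layer 2 (clean gravel): t_2 = 5.94 × 0.31 / 0.4343 = 4.240 d
  layer 3 (silty sand): t_3 = 11.5 × 0.22 / 0.4343 = 5.825 d
Total t = Σ t_i = 11.62 days.

11.6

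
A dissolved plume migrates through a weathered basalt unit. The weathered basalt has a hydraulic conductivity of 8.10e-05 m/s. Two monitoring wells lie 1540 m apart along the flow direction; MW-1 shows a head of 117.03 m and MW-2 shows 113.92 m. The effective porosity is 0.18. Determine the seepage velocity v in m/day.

0.0785

Convert K: 8.10e-05 m/s × 86400 = 6.998 m/day.
Hydraulic gradient i = (117.03 − 113.92) / 1540 = 3.11 / 1540 = 0.002019.
Darcy flux q = K · i = 6.998 × 0.002019 = 0.01413 m/day.
Seepage velocity v = q / n_e = 0.01413 / 0.18 = 0.07852 m/day.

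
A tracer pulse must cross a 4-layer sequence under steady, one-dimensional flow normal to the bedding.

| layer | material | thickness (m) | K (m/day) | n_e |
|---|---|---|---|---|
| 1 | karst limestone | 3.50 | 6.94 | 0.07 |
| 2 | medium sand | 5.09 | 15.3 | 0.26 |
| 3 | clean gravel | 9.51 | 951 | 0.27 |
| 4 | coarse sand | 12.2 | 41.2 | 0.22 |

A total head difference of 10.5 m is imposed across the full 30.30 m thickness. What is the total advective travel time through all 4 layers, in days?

0.742

With flow normal to the layers, continuity requires the same specific discharge q through every layer.
Σ(b_i/K_i) = 3.50/6.94 + 5.09/15.3 + 9.51/951 + 12.2/41.2 = 1.143 d.
q = Δh / Σ(b_i/K_i) = 10.5 / 1.143 = 9.185 m/day.
In each layer the seepage velocity is v_i = q/n_i, so the layer transit time is t_i = b_i·n_i / q:
  layer 1 (karst limestone): t_1 = 3.50 × 0.07 / 9.185 = 0.02667 d
  layer 2 (medium sand): t_2 = 5.09 × 0.26 / 9.185 = 0.1441 d
  layer 3 (clean gravel): t_3 = 9.51 × 0.27 / 9.185 = 0.2795 d
  layer 4 (coarse sand): t_4 = 12.2 × 0.22 / 9.185 = 0.2922 d
Total t = Σ t_i = 0.7425 days.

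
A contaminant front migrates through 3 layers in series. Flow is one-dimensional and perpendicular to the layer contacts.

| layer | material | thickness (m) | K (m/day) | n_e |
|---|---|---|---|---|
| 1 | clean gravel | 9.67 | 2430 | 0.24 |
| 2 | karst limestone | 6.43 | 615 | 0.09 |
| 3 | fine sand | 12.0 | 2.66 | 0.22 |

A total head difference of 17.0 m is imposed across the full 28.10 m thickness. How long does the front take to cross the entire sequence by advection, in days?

With flow normal to the layers, continuity requires the same specific discharge q through every layer.
Σ(b_i/K_i) = 9.67/2430 + 6.43/615 + 12.0/2.66 = 4.526 d.
q = Δh / Σ(b_i/K_i) = 17.0 / 4.526 = 3.756 m/day.
In each layer the seepage velocity is v_i = q/n_i, so the layer transit time is t_i = b_i·n_i / q:
  layer 1 (clean gravel): t_1 = 9.67 × 0.24 / 3.756 = 0.6178 d
  layer 2 (karst limestone): t_2 = 6.43 × 0.09 / 3.756 = 0.1541 d
  layer 3 (fine sand): t_3 = 12.0 × 0.22 / 3.756 = 0.7028 d
Total t = Σ t_i = 1.475 days.

1.47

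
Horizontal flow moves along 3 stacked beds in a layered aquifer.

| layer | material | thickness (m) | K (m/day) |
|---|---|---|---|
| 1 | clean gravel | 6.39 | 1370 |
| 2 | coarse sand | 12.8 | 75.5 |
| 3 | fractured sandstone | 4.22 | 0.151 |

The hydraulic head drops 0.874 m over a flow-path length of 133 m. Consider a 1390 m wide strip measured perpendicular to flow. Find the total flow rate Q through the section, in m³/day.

88800

Flow is parallel to layering, so each bed carries its own Darcy discharge and the transmissivities add.
Σ(K_i·b_i) = 1370×6.39 + 75.5×12.8 + 0.151×4.22 = 9721 m²/day.
Hydraulic gradient i = Δh / L = 0.874 / 133 = 0.006571.
Q = Σ(K_i·b_i) · W · i = 9721 × 1390 × 0.006571 = 88797 m³/day.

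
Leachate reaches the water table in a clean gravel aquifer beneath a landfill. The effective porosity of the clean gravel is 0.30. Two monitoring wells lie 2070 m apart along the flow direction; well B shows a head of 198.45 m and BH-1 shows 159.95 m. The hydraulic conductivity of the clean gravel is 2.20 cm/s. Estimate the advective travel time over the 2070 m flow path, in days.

17.6

Convert K: 2.20 cm/s × 864 = 1901 m/day.
Hydraulic gradient i = (198.45 − 159.95) / 2070 = 38.5 / 2070 = 0.01860.
Darcy flux q = K · i = 1901 × 0.01860 = 35.35 m/day.
Seepage velocity v = q / n_e = 35.35 / 0.30 = 117.8 m/day.
Travel time t = L / v = 2070 / 117.8 = 17.57 days.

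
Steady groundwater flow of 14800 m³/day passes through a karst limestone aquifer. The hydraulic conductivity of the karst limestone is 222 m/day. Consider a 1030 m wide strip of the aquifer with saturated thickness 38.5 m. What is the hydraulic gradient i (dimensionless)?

Cross-sectional area A = 1030 × 38.5 = 39655 m².
From Q = K·A·i, i = Q / (K·A) = 14800 / (222.0 × 39655) = 0.001681.

0.00168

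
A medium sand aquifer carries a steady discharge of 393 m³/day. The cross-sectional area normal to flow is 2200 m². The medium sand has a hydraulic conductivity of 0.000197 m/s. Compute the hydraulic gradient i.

Convert K: 0.000197 m/s × 86400 = 17.02 m/day.
From Q = K·A·i, i = Q / (K·A) = 393 / (17.02 × 2200) = 0.01050.

0.0105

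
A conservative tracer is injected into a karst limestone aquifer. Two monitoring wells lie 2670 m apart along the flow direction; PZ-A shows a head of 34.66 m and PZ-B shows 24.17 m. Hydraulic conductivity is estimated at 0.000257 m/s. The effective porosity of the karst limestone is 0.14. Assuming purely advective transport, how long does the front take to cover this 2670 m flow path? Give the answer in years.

11.7

Convert K: 0.000257 m/s × 86400 = 22.20 m/day.
Hydraulic gradient i = (34.66 − 24.17) / 2670 = 10.49 / 2670 = 0.003929.
Darcy flux q = K · i = 22.20 × 0.003929 = 0.08724 m/day.
Seepage velocity v = q / n_e = 0.08724 / 0.14 = 0.6231 m/day.
Travel time t = L / v = 2670 / 0.6231 = 4285 days = 11.73 years.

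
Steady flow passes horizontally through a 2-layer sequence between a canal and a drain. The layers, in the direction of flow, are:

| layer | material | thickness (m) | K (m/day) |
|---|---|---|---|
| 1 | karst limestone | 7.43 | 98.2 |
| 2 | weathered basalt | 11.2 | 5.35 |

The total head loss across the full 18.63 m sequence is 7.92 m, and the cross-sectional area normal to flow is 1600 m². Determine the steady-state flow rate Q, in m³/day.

Flow is perpendicular to layering, so the layers act in series and the equivalent K is the thickness-weighted harmonic mean.
Total thickness L = 7.43 + 11.2 = 18.63 m.
Σ(b_i/K_i) = 7.43/98.2 + 11.2/5.35 = 2.169 d.
K_eq = L / Σ(b_i/K_i) = 18.63 / 2.169 = 8.589 m/day.
Q = K_eq · A · (Δh/L) = 8.589 × 1600 × (7.92/18.63) = 5842 m³/day.

5840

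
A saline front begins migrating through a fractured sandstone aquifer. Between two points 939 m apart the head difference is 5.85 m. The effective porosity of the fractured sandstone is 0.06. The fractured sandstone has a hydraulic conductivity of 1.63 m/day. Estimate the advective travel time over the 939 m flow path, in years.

15.2

Hydraulic gradient i = Δh / L = 5.85 / 939 = 0.006230.
Darcy flux q = K · i = 1.630 × 0.006230 = 0.01015 m/day.
Seepage velocity v = q / n_e = 0.01015 / 0.06 = 0.1692 m/day.
Travel time t = L / v = 939 / 0.1692 = 5548 days = 15.19 years.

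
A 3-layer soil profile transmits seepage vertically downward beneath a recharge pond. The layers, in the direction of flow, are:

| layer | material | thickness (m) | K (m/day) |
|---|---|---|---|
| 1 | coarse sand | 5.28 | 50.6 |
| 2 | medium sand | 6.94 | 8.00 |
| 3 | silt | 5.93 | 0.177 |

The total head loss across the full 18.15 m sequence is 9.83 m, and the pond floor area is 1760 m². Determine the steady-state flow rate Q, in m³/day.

502

Flow is perpendicular to layering, so the layers act in series and the equivalent K is the thickness-weighted harmonic mean.
Total thickness L = 5.28 + 6.94 + 5.93 = 18.15 m.
Σ(b_i/K_i) = 5.28/50.6 + 6.94/8.00 + 5.93/0.177 = 34.47 d.
K_eq = L / Σ(b_i/K_i) = 18.15 / 34.47 = 0.5265 m/day.
Q = K_eq · A · (Δh/L) = 0.5265 × 1760 × (9.83/18.15) = 501.8 m³/day.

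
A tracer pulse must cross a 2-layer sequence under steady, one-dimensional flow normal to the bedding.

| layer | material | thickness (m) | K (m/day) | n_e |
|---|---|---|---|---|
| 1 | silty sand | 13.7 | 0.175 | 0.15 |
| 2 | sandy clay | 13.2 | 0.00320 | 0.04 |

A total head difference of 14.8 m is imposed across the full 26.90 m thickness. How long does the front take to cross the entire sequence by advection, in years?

With flow normal to the layers, continuity requires the same specific discharge q through every layer.
Σ(b_i/K_i) = 13.7/0.175 + 13.2/0.00320 = 4203 d.
q = Δh / Σ(b_i/K_i) = 14.8 / 4203 = 0.003521 m/day.
In each layer the seepage velocity is v_i = q/n_i, so the layer transit time is t_i = b_i·n_i / q:
  layer 1 (silty sand): t_1 = 13.7 × 0.15 / 0.003521 = 583.6 d
  layer 2 (sandy clay): t_2 = 13.2 × 0.04 / 0.003521 = 150.0 d
Total t = Σ t_i = 733.6 days = 2.008 years.

2.01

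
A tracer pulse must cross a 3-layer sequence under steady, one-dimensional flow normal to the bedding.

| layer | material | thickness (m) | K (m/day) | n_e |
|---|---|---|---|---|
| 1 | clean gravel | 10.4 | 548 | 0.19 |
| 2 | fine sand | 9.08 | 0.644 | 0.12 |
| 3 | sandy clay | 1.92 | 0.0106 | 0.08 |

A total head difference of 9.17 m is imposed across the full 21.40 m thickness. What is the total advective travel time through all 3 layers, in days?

With flow normal to the layers, continuity requires the same specific discharge q through every layer.
Σ(b_i/K_i) = 10.4/548 + 9.08/0.644 + 1.92/0.0106 = 195.3 d.
q = Δh / Σ(b_i/K_i) = 9.17 / 195.3 = 0.04697 m/day.
In each layer the seepage velocity is v_i = q/n_i, so the layer transit time is t_i = b_i·n_i / q:
  layer 1 (clean gravel): t_1 = 10.4 × 0.19 / 0.04697 = 42.07 d
  layer 2 (fine sand): t_2 = 9.08 × 0.12 / 0.04697 = 23.20 d
  layer 3 (sandy clay): t_3 = 1.92 × 0.08 / 0.04697 = 3.270 d
Total t = Σ t_i = 68.54 days.

68.5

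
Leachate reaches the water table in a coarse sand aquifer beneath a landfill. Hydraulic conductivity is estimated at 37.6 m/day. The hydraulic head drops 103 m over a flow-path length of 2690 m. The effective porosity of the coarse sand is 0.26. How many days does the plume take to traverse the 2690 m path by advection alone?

Hydraulic gradient i = Δh / L = 103 / 2690 = 0.03829.
Darcy flux q = K · i = 37.60 × 0.03829 = 1.440 m/day.
Seepage velocity v = q / n_e = 1.440 / 0.26 = 5.537 m/day.
Travel time t = L / v = 2690 / 5.537 = 485.8 days.

486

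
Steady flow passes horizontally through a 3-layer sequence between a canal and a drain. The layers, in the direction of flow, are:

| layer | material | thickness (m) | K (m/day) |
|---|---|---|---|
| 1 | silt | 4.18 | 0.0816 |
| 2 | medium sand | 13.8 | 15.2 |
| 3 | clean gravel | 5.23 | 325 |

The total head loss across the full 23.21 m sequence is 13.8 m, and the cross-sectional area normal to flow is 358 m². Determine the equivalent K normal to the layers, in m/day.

Flow is perpendicular to layering, so the layers act in series and the equivalent K is the thickness-weighted harmonic mean.
Total thickness L = 4.18 + 13.8 + 5.23 = 23.21 m.
Σ(b_i/K_i) = 4.18/0.0816 + 13.8/15.2 + 5.23/325 = 52.15 d.
K_eq = L / Σ(b_i/K_i) = 23.21 / 52.15 = 0.4451 m/day.

0.445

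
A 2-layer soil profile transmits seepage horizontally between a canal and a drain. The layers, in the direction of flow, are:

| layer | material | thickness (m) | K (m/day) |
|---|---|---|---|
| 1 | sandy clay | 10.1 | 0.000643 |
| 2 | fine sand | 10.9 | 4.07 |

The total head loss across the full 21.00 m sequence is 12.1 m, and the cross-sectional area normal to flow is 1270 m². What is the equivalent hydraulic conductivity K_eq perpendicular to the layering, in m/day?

Flow is perpendicular to layering, so the layers act in series and the equivalent K is the thickness-weighted harmonic mean.
Total thickness L = 10.1 + 10.9 = 21.00 m.
Σ(b_i/K_i) = 10.1/0.000643 + 10.9/4.07 = 15710 d.
K_eq = L / Σ(b_i/K_i) = 21.00 / 15710 = 0.001337 m/day.

0.00134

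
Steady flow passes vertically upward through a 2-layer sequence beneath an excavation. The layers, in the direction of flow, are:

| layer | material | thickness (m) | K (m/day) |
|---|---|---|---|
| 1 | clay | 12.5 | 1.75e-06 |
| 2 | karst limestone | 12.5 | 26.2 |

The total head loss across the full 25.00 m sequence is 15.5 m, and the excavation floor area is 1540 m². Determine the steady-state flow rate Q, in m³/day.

0.00334

Flow is perpendicular to layering, so the layers act in series and the equivalent K is the thickness-weighted harmonic mean.
Total thickness L = 12.5 + 12.5 = 25.00 m.
Σ(b_i/K_i) = 12.5/1.75e-06 + 12.5/26.2 = 7.143e+06 d.
K_eq = L / Σ(b_i/K_i) = 25.00 / 7.143e+06 = 3.500e-06 m/day.
Q = K_eq · A · (Δh/L) = 3.500e-06 × 1540 × (15.5/25.00) = 0.003342 m³/day.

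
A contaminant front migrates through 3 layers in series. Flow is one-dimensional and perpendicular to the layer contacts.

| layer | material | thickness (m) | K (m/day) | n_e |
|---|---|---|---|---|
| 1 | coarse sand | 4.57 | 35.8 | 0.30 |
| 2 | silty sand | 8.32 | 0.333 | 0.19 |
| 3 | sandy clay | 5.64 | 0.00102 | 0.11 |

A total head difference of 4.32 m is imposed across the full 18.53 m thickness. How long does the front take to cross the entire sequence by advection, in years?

12.6

With flow normal to the layers, continuity requires the same specific discharge q through every layer.
Σ(b_i/K_i) = 4.57/35.8 + 8.32/0.333 + 5.64/0.00102 = 5555 d.
q = Δh / Σ(b_i/K_i) = 4.32 / 5555 = 0.0007777 m/day.
In each layer the seepage velocity is v_i = q/n_i, so the layer transit time is t_i = b_i·n_i / q:
  layer 1 (coarse sand): t_1 = 4.57 × 0.30 / 0.0007777 = 1763 d
  layer 2 (silty sand): t_2 = 8.32 × 0.19 / 0.0007777 = 2033 d
  layer 3 (sandy clay): t_3 = 5.64 × 0.11 / 0.0007777 = 797.7 d
Total t = Σ t_i = 4593 days = 12.58 years.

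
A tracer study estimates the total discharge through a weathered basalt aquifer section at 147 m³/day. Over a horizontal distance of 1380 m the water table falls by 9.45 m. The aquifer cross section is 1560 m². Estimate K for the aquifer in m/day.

13.8

Hydraulic gradient i = Δh / L = 9.45 / 1380 = 0.006848.
From Q = K·A·i, K = Q / (A·i) = 147 / (1560 × 0.006848) = 13.76 m/day.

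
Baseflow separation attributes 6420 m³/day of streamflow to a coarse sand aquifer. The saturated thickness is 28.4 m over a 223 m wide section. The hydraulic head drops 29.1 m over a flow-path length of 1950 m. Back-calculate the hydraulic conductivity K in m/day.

67.9

Cross-sectional area A = 223 × 28.4 = 6333 m².
Hydraulic gradient i = Δh / L = 29.1 / 1950 = 0.01492.
From Q = K·A·i, K = Q / (A·i) = 6420 / (6333 × 0.01492) = 67.93 m/day.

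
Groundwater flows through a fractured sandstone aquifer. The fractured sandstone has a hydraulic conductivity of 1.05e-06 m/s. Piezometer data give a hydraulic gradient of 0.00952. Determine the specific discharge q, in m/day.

Convert K: 1.05e-06 m/s × 86400 = 0.09072 m/day.
Hydraulic gradient i = 0.00952.
Specific discharge q = K · i = 0.09072 × 0.009520 = 0.0008637 m/day.

0.000864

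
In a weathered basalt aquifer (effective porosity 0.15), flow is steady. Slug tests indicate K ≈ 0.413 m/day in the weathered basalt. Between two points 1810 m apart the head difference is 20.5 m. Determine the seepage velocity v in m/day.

Hydraulic gradient i = Δh / L = 20.5 / 1810 = 0.01133.
Darcy flux q = K · i = 0.4130 × 0.01133 = 0.004678 m/day.
Seepage velocity v = q / n_e = 0.004678 / 0.15 = 0.03118 m/day.

0.0312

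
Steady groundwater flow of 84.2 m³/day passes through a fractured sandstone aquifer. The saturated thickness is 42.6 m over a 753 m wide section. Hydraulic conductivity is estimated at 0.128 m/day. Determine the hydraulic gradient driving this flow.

Cross-sectional area A = 753 × 42.6 = 32078 m².
From Q = K·A·i, i = Q / (K·A) = 84.2 / (0.1280 × 32078) = 0.02051.

0.0205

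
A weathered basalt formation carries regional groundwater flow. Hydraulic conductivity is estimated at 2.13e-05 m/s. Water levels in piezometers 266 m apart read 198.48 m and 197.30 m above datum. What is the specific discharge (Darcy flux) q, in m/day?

Convert K: 2.13e-05 m/s × 86400 = 1.840 m/day.
Hydraulic gradient i = (198.48 − 197.30) / 266 = 1.18 / 266 = 0.004436.
Specific discharge q = K · i = 1.840 × 0.004436 = 0.008164 m/day.

0.00816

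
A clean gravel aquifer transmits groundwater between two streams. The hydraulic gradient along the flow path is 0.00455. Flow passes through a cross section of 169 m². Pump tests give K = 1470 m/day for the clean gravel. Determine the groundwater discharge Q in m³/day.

1130

Hydraulic gradient i = 0.00455.
Darcy's law: Q = K · A · i = 1470 × 169.0 × 0.004550 = 1130 m³/day.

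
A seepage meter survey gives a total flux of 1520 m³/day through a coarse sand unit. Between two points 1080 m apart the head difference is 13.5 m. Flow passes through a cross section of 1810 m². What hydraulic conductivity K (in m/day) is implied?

67.2

Hydraulic gradient i = Δh / L = 13.5 / 1080 = 0.01250.
From Q = K·A·i, K = Q / (A·i) = 1520 / (1810 × 0.01250) = 67.18 m/day.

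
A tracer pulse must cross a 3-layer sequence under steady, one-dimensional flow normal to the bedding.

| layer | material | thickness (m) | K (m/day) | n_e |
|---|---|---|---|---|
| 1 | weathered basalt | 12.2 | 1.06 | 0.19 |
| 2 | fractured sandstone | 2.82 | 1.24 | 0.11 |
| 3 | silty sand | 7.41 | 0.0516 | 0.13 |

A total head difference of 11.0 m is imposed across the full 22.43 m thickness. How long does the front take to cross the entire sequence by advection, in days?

With flow normal to the layers, continuity requires the same specific discharge q through every layer.
Σ(b_i/K_i) = 12.2/1.06 + 2.82/1.24 + 7.41/0.0516 = 157.4 d.
q = Δh / Σ(b_i/K_i) = 11.0 / 157.4 = 0.06989 m/day.
In each layer the seepage velocity is v_i = q/n_i, so the layer transit time is t_i = b_i·n_i / q:
  layer 1 (weathered basalt): t_1 = 12.2 × 0.19 / 0.06989 = 33.17 d
  layer 2 (fractured sandstone): t_2 = 2.82 × 0.11 / 0.06989 = 4.438 d
  layer 3 (silty sand): t_3 = 7.41 × 0.13 / 0.06989 = 13.78 d
Total t = Σ t_i = 51.39 days.

51.4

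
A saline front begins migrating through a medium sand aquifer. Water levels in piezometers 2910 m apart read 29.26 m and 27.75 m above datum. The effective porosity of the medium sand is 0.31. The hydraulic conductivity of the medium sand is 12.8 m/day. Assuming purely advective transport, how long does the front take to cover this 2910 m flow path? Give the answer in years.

Hydraulic gradient i = (29.26 − 27.75) / 2910 = 1.51 / 2910 = 0.0005189.
Darcy flux q = K · i = 12.80 × 0.0005189 = 0.006642 m/day.
Seepage velocity v = q / n_e = 0.006642 / 0.31 = 0.02143 m/day.
Travel time t = L / v = 2910 / 0.02143 = 1.358e+05 days = 371.9 years.

372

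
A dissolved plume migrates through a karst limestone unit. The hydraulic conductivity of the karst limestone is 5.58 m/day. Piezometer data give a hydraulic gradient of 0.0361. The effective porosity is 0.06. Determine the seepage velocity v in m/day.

3.36

Hydraulic gradient i = 0.0361.
Darcy flux q = K · i = 5.580 × 0.03610 = 0.2014 m/day.
Seepage velocity v = q / n_e = 0.2014 / 0.06 = 3.357 m/day.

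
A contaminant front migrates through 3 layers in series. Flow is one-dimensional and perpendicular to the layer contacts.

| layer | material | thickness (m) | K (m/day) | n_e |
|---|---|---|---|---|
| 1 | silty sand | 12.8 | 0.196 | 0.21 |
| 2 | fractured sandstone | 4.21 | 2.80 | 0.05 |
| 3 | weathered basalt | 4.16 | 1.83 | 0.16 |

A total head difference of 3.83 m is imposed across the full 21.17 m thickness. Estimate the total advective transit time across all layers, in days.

With flow normal to the layers, continuity requires the same specific discharge q through every layer.
Σ(b_i/K_i) = 12.8/0.196 + 4.21/2.80 + 4.16/1.83 = 69.08 d.
q = Δh / Σ(b_i/K_i) = 3.83 / 69.08 = 0.05544 m/day.
In each layer the seepage velocity is v_i = q/n_i, so the layer transit time is t_i = b_i·n_i / q:
  layer 1 (silty sand): t_1 = 12.8 × 0.21 / 0.05544 = 48.48 d
  layer 2 (fractured sandstone): t_2 = 4.21 × 0.05 / 0.05544 = 3.797 d
  layer 3 (weathered basalt): t_3 = 4.16 × 0.16 / 0.05544 = 12.01 d
Total t = Σ t_i = 64.29 days.

64.3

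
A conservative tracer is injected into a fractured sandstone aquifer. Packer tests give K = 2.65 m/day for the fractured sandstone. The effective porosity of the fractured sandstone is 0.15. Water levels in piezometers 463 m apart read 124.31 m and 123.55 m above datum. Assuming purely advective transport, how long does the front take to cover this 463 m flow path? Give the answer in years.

43.7

Hydraulic gradient i = (124.31 − 123.55) / 463 = 0.76 / 463 = 0.001641.
Darcy flux q = K · i = 2.650 × 0.001641 = 0.004350 m/day.
Seepage velocity v = q / n_e = 0.004350 / 0.15 = 0.02900 m/day.
Travel time t = L / v = 463 / 0.02900 = 15966 days = 43.71 years.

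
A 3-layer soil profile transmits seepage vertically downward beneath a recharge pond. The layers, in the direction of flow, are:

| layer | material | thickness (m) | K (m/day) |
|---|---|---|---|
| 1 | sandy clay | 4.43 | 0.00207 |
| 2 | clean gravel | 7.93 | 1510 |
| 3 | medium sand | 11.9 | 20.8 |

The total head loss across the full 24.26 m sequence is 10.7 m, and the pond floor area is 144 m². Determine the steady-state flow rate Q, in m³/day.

0.720

Flow is perpendicular to layering, so the layers act in series and the equivalent K is the thickness-weighted harmonic mean.
Total thickness L = 4.43 + 7.93 + 11.9 = 24.26 m.
Σ(b_i/K_i) = 4.43/0.00207 + 7.93/1510 + 11.9/20.8 = 2141 d.
K_eq = L / Σ(b_i/K_i) = 24.26 / 2141 = 0.01133 m/day.
Q = K_eq · A · (Δh/L) = 0.01133 × 144 × (10.7/24.26) = 0.7198 m³/day.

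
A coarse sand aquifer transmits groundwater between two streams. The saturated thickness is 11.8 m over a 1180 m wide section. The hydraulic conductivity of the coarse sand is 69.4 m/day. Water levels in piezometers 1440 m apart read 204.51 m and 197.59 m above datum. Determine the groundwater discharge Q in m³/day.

Cross-sectional area A = 1180 × 11.8 = 13924 m².
Hydraulic gradient i = (204.51 − 197.59) / 1440 = 6.92 / 1440 = 0.004806.
Darcy's law: Q = K · A · i = 69.40 × 13924 × 0.004806 = 4644 m³/day.

4640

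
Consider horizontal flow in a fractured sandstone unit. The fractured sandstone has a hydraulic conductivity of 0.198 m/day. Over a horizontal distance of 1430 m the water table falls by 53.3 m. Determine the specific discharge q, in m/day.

0.00738

Hydraulic gradient i = Δh / L = 53.3 / 1430 = 0.03727.
Specific discharge q = K · i = 0.1980 × 0.03727 = 0.007380 m/day.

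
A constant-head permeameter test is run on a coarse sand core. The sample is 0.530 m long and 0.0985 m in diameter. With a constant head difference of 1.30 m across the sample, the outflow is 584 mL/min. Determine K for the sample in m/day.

Cross-sectional area A = π·(d/2)² = π × (0.0985/2)² = 0.007620 m².
Convert discharge: 584 mL/min = 9.733e-06 m³/s.
Darcy's law rearranged: K = Q·L / (A·Δh) = 9.733e-06 × 0.530 / (0.007620 × 1.30) = 0.0005208 m/s = 44.99 m/day.

45.0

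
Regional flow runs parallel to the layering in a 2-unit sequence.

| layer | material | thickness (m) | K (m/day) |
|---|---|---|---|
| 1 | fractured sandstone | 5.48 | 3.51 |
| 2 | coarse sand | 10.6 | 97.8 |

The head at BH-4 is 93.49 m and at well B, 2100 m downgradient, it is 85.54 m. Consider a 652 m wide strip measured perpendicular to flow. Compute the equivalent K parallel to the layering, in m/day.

65.7

Flow is parallel to layering, so each bed carries its own Darcy discharge and the transmissivities add.
Σ(K_i·b_i) = 3.51×5.48 + 97.8×10.6 = 1056 m²/day.
Total thickness b = 16.08 m, so K_eq = Σ(K_i·b_i)/b = 65.67 m/day.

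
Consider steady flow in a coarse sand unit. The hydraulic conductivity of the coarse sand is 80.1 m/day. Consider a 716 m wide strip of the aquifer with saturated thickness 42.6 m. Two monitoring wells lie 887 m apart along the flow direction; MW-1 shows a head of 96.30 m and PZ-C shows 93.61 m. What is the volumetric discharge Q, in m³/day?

Cross-sectional area A = 716 × 42.6 = 30502 m².
Hydraulic gradient i = (96.30 − 93.61) / 887 = 2.69 / 887 = 0.003033.
Darcy's law: Q = K · A · i = 80.10 × 30502 × 0.003033 = 7409 m³/day.

7410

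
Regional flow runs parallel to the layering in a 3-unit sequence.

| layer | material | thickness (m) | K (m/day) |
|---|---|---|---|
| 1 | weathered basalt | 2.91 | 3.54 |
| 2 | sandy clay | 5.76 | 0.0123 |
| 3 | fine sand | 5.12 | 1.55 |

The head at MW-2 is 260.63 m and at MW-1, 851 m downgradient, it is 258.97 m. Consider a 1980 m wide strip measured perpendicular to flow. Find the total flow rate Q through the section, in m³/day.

Flow is parallel to layering, so each bed carries its own Darcy discharge and the transmissivities add.
Σ(K_i·b_i) = 3.54×2.91 + 0.0123×5.76 + 1.55×5.12 = 18.31 m²/day.
Hydraulic gradient i = (260.63 − 258.97) / 851 = 1.66 / 851 = 0.001951.
Q = Σ(K_i·b_i) · W · i = 18.31 × 1980 × 0.001951 = 70.71 m³/day.

70.7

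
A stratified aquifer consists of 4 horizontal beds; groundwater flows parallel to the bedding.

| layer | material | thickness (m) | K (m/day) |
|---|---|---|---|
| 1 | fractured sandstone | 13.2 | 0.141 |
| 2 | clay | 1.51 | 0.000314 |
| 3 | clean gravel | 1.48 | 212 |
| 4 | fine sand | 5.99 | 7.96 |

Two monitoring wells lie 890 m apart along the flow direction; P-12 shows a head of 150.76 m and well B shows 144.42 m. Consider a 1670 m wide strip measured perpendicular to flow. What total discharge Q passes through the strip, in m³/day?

Flow is parallel to layering, so each bed carries its own Darcy discharge and the transmissivities add.
Σ(K_i·b_i) = 0.141×13.2 + 0.000314×1.51 + 212×1.48 + 7.96×5.99 = 363.3 m²/day.
Hydraulic gradient i = (150.76 − 144.42) / 890 = 6.34 / 890 = 0.007124.
Q = Σ(K_i·b_i) · W · i = 363.3 × 1670 × 0.007124 = 4322 m³/day.

4320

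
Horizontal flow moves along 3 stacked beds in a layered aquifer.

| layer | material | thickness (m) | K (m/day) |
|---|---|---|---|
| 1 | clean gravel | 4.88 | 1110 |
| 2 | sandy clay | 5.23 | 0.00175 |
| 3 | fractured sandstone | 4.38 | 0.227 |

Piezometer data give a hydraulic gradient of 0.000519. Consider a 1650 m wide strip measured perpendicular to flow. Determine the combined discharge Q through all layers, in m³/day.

Flow is parallel to layering, so each bed carries its own Darcy discharge and the transmissivities add.
Σ(K_i·b_i) = 1110×4.88 + 0.00175×5.23 + 0.227×4.38 = 5418 m²/day.
Hydraulic gradient i = 0.000519.
Q = Σ(K_i·b_i) · W · i = 5418 × 1650 × 0.0005190 = 4640 m³/day.

4640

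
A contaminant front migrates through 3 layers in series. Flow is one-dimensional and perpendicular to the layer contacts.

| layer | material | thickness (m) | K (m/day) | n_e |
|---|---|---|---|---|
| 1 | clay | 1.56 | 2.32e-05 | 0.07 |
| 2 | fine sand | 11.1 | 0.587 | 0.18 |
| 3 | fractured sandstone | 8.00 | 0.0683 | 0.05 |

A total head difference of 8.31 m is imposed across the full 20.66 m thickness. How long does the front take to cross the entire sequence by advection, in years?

55.7

With flow normal to the layers, continuity requires the same specific discharge q through every layer.
Σ(b_i/K_i) = 1.56/2.32e-05 + 11.1/0.587 + 8.00/0.0683 = 67377 d.
q = Δh / Σ(b_i/K_i) = 8.31 / 67377 = 0.0001233 m/day.
In each layer the seepage velocity is v_i = q/n_i, so the layer transit time is t_i = b_i·n_i / q:
  layer 1 (clay): t_1 = 1.56 × 0.07 / 0.0001233 = 885.4 d
  layer 2 (fine sand): t_2 = 11.1 × 0.18 / 0.0001233 = 16200 d
  layer 3 (fractured sandstone): t_3 = 8.00 × 0.05 / 0.0001233 = 3243 d
Total t = Σ t_i = 20328 days = 55.66 years.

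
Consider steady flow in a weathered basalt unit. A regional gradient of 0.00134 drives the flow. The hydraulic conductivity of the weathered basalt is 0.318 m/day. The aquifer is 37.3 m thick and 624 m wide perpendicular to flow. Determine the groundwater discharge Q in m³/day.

Cross-sectional area A = 624 × 37.3 = 23275 m².
Hydraulic gradient i = 0.00134.
Darcy's law: Q = K · A · i = 0.3180 × 23275 × 0.001340 = 9.918 m³/day.

9.92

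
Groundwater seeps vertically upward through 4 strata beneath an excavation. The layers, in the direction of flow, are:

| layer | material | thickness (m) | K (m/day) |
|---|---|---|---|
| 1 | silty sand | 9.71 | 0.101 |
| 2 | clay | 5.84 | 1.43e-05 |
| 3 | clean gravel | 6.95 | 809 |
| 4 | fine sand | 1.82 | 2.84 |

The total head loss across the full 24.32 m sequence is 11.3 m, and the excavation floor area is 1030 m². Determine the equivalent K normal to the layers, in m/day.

5.95e-05

Flow is perpendicular to layering, so the layers act in series and the equivalent K is the thickness-weighted harmonic mean.
Total thickness L = 9.71 + 5.84 + 6.95 + 1.82 = 24.32 m.
Σ(b_i/K_i) = 9.71/0.101 + 5.84/1.43e-05 + 6.95/809 + 1.82/2.84 = 4.085e+05 d.
K_eq = L / Σ(b_i/K_i) = 24.32 / 4.085e+05 = 5.954e-05 m/day.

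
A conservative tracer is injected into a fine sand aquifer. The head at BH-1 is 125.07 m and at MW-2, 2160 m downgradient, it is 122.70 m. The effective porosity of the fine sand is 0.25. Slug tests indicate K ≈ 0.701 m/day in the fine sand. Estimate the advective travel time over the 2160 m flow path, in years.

Hydraulic gradient i = (125.07 − 122.70) / 2160 = 2.37 / 2160 = 0.001097.
Darcy flux q = K · i = 0.7010 × 0.001097 = 0.0007692 m/day.
Seepage velocity v = q / n_e = 0.0007692 / 0.25 = 0.003077 m/day.
Travel time t = L / v = 2160 / 0.003077 = 7.021e+05 days = 1922 years.

1920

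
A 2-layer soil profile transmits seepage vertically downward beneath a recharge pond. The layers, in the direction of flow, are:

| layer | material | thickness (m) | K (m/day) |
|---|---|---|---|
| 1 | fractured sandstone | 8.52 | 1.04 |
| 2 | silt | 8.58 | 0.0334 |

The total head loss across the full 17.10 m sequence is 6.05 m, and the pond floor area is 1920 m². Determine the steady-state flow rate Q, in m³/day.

43.8

Flow is perpendicular to layering, so the layers act in series and the equivalent K is the thickness-weighted harmonic mean.
Total thickness L = 8.52 + 8.58 = 17.10 m.
Σ(b_i/K_i) = 8.52/1.04 + 8.58/0.0334 = 265.1 d.
K_eq = L / Σ(b_i/K_i) = 17.10 / 265.1 = 0.06451 m/day.
Q = K_eq · A · (Δh/L) = 0.06451 × 1920 × (6.05/17.10) = 43.82 m³/day.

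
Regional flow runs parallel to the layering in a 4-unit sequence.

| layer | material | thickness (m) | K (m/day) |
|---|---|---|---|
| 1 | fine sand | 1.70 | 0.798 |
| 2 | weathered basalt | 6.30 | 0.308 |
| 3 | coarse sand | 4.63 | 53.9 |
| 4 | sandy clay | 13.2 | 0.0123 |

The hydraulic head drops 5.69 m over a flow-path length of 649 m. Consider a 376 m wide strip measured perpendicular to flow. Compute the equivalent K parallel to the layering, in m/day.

Flow is parallel to layering, so each bed carries its own Darcy discharge and the transmissivities add.
Σ(K_i·b_i) = 0.798×1.70 + 0.308×6.30 + 53.9×4.63 + 0.0123×13.2 = 253.0 m²/day.
Total thickness b = 25.83 m, so K_eq = Σ(K_i·b_i)/b = 9.795 m/day.

9.80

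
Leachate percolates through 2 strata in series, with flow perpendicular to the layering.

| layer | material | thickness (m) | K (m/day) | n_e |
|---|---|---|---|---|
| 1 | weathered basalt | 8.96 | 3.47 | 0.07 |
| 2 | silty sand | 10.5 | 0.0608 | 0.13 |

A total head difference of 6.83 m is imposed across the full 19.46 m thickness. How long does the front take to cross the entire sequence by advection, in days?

51.1

With flow normal to the layers, continuity requires the same specific discharge q through every layer.
Σ(b_i/K_i) = 8.96/3.47 + 10.5/0.0608 = 175.3 d.
q = Δh / Σ(b_i/K_i) = 6.83 / 175.3 = 0.03897 m/day.
In each layer the seepage velocity is v_i = q/n_i, so the layer transit time is t_i = b_i·n_i / q:
  layer 1 (weathered basalt): t_1 = 8.96 × 0.07 / 0.03897 = 16.10 d
  layer 2 (silty sand): t_2 = 10.5 × 0.13 / 0.03897 = 35.03 d
Total t = Σ t_i = 51.13 days.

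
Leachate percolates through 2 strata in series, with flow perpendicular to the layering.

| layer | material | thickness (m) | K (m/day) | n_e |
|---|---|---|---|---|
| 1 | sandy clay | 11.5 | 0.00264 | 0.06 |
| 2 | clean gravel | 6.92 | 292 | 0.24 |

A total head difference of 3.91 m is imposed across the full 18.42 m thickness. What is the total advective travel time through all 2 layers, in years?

With flow normal to the layers, continuity requires the same specific discharge q through every layer.
Σ(b_i/K_i) = 11.5/0.00264 + 6.92/292 = 4356 d.
q = Δh / Σ(b_i/K_i) = 3.91 / 4356 = 0.0008976 m/day.
In each layer the seepage velocity is v_i = q/n_i, so the layer transit time is t_i = b_i·n_i / q:
  layer 1 (sandy clay): t_1 = 11.5 × 0.06 / 0.0008976 = 768.7 d
  layer 2 (clean gravel): t_2 = 6.92 × 0.24 / 0.0008976 = 1850 d
Total t = Σ t_i = 2619 days = 7.170 years.

7.17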